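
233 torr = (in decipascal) 3.106e+05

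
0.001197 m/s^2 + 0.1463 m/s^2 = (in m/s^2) 0.1475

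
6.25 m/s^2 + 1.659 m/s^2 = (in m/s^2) 7.909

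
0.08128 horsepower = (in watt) 60.61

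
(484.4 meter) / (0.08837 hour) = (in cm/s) 152.3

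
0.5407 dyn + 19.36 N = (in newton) 19.36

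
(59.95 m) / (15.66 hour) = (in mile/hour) 0.002379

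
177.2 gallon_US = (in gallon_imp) 147.5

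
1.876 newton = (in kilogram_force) 0.1913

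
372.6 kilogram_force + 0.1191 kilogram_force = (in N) 3655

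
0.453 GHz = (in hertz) 4.53e+08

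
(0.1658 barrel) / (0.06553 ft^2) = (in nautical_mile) 0.002338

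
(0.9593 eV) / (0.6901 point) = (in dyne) 6.313e-11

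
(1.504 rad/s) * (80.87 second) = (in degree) 6969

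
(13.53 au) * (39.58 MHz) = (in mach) 2.353e+17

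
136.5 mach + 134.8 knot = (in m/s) 4.655e+04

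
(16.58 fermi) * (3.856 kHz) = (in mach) 1.878e-13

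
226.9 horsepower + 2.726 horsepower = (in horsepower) 229.6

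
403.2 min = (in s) 2.419e+04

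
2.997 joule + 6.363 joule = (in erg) 9.36e+07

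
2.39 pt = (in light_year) 8.912e-20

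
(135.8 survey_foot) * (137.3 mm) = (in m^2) 5.683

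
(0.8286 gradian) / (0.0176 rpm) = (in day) 8.174e-05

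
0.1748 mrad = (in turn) 2.782e-05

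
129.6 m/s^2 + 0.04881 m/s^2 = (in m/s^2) 129.6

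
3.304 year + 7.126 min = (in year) 3.304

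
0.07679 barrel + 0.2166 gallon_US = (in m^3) 0.01303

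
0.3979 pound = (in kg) 0.1805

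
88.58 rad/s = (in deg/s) 5075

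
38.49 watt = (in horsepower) 0.05162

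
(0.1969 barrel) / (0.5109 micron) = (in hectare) 6.127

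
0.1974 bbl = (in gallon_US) 8.291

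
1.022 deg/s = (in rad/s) 0.01784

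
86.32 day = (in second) 7.458e+06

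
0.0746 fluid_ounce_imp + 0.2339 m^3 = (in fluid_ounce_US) 7909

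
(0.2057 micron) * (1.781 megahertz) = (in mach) 0.001076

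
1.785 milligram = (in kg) 1.785e-06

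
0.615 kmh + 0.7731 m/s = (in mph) 2.112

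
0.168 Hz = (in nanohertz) 1.68e+08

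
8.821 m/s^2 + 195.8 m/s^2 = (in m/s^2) 204.6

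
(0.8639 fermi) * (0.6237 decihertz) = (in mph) 1.205e-16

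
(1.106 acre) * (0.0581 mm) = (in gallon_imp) 57.2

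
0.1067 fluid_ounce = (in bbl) 1.985e-05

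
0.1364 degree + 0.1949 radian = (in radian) 0.1973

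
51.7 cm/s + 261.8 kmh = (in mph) 163.8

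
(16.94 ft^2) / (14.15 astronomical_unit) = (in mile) 4.62e-16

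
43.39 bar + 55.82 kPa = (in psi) 637.4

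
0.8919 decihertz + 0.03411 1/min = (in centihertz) 8.976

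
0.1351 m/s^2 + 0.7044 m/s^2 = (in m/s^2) 0.8395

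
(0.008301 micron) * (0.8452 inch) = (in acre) 4.404e-14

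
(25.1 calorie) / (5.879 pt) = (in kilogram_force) 5163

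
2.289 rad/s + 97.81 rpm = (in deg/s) 718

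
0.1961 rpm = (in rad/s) 0.02054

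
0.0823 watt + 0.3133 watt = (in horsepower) 0.0005305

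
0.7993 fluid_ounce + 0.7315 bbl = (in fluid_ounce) 3933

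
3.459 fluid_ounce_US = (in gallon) 0.02702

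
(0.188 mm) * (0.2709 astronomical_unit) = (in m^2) 7.619e+06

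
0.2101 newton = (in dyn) 2.101e+04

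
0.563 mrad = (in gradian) 0.03584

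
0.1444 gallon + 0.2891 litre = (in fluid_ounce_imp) 29.41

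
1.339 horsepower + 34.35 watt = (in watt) 1033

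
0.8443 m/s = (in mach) 0.00248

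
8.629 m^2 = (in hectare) 0.0008629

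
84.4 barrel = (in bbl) 84.4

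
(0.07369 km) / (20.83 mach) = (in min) 0.0001732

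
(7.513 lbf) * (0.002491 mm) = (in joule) 8.325e-05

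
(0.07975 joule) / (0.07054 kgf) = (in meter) 0.1153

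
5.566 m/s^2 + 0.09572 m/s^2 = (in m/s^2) 5.662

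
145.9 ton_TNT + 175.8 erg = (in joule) 6.104e+11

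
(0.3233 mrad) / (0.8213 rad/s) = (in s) 0.0003936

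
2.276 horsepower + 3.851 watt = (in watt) 1701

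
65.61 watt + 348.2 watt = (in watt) 413.8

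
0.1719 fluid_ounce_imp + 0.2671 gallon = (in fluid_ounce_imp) 35.76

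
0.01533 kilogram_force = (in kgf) 0.01533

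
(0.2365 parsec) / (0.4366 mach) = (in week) 8.117e+07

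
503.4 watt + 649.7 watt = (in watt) 1153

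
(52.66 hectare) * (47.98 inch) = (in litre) 6.418e+08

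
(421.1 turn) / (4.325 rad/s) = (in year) 1.94e-05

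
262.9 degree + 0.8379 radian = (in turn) 0.8636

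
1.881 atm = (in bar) 1.906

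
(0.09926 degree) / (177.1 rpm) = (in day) 1.081e-09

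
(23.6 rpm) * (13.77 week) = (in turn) 3.276e+06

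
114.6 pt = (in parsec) 1.31e-18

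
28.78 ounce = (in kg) 0.8159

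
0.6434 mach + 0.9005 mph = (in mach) 0.6446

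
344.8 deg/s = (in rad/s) 6.018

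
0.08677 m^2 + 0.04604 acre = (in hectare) 0.01864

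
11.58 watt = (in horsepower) 0.01553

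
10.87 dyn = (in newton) 0.0001087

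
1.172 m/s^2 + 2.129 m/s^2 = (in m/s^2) 3.301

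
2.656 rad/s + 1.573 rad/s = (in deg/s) 242.3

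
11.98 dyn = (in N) 0.0001198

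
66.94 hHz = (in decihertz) 6.694e+04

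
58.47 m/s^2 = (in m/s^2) 58.47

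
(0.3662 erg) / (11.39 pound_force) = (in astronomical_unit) 4.832e-21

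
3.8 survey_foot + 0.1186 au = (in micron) 1.774e+16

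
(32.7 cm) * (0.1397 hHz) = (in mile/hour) 10.22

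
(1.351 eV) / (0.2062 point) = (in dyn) 2.976e-10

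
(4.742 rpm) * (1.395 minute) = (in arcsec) 8.573e+06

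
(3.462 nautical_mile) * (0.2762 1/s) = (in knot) 3442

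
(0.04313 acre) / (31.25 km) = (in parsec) 1.81e-19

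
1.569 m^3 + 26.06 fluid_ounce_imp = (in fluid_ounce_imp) 5.525e+04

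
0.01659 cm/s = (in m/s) 0.0001659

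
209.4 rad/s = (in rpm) 2000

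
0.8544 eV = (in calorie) 3.272e-20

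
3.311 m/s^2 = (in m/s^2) 3.311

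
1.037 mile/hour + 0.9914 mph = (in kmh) 3.264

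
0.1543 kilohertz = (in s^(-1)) 154.3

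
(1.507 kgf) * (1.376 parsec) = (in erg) 6.275e+24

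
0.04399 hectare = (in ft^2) 4735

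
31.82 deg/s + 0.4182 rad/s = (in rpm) 9.297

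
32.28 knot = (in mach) 0.04877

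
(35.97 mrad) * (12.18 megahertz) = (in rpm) 4.184e+06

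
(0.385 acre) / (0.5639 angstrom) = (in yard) 3.022e+13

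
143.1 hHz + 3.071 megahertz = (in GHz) 0.003085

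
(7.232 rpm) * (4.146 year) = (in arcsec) 2.042e+13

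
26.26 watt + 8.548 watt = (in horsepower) 0.04668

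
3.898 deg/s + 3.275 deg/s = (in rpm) 1.196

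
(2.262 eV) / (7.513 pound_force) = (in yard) 1.186e-20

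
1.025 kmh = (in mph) 0.6369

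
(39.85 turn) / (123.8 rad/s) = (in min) 0.03371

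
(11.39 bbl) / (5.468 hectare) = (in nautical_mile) 1.788e-08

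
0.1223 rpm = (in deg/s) 0.7338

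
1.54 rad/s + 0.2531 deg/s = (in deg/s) 88.49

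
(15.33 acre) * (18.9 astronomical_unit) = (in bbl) 1.103e+18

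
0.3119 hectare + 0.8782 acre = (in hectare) 0.6673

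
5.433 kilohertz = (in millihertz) 5.433e+06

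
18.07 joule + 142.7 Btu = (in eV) 9.398e+23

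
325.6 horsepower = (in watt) 2.428e+05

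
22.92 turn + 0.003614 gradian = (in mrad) 1.44e+05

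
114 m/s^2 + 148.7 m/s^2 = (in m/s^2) 262.7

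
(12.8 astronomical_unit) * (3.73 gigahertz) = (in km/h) 2.571e+22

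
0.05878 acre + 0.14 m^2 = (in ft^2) 2562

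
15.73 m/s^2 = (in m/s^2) 15.73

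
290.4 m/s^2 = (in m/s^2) 290.4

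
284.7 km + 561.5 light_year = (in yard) 5.809e+18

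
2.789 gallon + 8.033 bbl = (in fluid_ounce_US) 4.354e+04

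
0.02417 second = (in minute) 0.0004028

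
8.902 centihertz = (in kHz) 8.902e-05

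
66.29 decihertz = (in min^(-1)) 397.7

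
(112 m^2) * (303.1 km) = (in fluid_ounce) 1.148e+12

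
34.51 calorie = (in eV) 9.012e+20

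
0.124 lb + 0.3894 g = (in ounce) 1.998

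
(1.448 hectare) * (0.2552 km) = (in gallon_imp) 8.129e+08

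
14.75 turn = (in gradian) 5900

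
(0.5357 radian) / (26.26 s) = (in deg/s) 1.169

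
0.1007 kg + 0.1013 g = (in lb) 0.2222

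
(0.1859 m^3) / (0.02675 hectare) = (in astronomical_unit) 4.645e-15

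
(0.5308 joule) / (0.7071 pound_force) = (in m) 0.1688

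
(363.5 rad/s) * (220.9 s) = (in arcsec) 1.656e+10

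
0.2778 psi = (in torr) 14.37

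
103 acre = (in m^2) 4.168e+05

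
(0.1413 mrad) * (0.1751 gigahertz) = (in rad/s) 2.474e+04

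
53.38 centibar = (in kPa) 53.38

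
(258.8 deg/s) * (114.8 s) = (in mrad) 5.185e+05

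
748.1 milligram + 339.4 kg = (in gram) 3.394e+05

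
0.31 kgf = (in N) 3.04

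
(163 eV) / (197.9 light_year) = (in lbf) 3.136e-36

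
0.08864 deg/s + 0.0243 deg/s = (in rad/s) 0.001971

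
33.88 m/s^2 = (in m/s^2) 33.88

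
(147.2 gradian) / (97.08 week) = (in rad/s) 3.938e-08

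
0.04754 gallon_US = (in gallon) 0.04754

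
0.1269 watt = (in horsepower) 0.0001702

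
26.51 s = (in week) 4.383e-05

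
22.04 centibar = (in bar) 0.2204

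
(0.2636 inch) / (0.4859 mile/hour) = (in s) 0.03082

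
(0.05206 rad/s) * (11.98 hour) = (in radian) 2245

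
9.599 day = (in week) 1.371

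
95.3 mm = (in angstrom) 9.53e+08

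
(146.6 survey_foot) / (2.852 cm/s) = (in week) 0.002591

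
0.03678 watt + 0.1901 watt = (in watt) 0.2269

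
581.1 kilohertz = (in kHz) 581.1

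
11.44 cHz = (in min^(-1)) 6.864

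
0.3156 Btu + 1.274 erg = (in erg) 3.33e+09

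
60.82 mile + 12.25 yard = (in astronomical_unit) 6.544e-07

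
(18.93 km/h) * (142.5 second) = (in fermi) 7.493e+17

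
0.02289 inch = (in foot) 0.001908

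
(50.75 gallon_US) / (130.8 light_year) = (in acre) 3.836e-23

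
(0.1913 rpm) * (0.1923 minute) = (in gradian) 14.71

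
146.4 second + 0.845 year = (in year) 0.845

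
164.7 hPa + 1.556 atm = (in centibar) 174.1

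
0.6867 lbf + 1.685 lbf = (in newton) 10.55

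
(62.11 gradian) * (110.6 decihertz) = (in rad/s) 10.79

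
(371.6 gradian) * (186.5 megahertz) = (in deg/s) 6.237e+10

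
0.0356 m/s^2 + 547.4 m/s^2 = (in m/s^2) 547.4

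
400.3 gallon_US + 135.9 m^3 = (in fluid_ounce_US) 4.647e+06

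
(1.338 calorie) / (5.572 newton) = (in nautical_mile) 0.0005425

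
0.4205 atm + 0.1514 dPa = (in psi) 6.18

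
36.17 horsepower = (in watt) 2.697e+04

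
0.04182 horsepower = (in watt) 31.19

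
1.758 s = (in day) 2.035e-05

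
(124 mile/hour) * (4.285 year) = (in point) 2.123e+13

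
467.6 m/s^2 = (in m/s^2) 467.6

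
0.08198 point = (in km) 2.892e-08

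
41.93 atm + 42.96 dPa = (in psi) 616.2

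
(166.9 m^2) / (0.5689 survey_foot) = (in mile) 0.5981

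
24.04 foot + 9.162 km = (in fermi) 9.169e+18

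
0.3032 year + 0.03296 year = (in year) 0.3362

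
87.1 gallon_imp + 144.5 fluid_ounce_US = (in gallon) 105.7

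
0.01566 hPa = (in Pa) 1.566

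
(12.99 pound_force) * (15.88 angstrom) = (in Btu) 8.697e-11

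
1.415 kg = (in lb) 3.12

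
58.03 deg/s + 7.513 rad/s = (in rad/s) 8.526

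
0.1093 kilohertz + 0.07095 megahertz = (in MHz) 0.07106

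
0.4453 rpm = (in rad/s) 0.04663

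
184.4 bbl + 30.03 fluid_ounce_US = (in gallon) 7745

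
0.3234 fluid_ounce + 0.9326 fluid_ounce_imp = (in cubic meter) 3.606e-05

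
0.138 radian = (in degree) 7.907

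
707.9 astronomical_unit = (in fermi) 1.059e+29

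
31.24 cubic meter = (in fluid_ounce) 1.056e+06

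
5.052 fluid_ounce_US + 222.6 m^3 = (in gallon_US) 5.88e+04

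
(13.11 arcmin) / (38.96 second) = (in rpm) 0.0009347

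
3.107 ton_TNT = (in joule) 1.3e+10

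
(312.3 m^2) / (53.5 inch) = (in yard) 251.3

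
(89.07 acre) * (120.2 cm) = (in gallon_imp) 9.531e+07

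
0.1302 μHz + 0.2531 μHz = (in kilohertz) 3.833e-10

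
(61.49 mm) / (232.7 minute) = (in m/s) 4.404e-06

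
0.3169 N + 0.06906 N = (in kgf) 0.03936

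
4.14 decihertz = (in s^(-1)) 0.414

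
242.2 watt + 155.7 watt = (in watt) 397.9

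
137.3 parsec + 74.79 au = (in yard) 4.633e+18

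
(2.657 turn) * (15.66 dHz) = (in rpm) 249.7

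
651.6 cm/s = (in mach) 0.01914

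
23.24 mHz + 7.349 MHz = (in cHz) 7.349e+08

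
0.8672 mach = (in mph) 660.5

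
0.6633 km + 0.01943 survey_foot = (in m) 663.3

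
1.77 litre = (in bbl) 0.01113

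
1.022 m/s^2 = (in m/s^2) 1.022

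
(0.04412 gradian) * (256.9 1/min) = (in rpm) 0.02834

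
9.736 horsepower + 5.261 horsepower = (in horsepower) 15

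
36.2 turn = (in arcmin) 7.819e+05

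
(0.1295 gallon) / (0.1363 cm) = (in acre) 8.887e-05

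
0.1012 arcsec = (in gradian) 3.123e-05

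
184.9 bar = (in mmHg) 1.387e+05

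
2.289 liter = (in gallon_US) 0.6047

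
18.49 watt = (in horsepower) 0.0248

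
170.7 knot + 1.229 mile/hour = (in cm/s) 8837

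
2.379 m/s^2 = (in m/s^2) 2.379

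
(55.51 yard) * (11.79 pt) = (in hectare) 2.111e-05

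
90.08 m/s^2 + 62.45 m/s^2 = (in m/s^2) 152.5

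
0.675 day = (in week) 0.09643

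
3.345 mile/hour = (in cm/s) 149.5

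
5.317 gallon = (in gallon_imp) 4.427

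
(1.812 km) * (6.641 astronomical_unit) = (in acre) 4.448e+11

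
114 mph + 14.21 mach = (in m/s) 4889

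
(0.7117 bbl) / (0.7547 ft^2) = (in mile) 0.001003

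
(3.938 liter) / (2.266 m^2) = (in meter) 0.001738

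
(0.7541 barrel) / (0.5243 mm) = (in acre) 0.05651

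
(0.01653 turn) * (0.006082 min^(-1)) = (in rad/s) 1.053e-05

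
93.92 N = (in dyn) 9.392e+06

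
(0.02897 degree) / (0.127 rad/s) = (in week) 6.583e-09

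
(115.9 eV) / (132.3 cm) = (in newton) 1.404e-17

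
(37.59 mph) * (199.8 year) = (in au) 0.7078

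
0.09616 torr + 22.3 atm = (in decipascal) 2.26e+07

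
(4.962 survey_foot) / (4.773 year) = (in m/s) 1.005e-08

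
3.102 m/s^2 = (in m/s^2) 3.102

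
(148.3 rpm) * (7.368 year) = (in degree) 2.068e+11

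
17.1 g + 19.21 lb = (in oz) 308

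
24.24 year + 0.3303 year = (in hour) 2.152e+05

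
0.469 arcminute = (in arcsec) 28.14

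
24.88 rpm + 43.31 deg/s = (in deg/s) 192.6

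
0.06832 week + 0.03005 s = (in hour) 11.48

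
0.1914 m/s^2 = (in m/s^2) 0.1914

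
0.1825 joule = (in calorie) 0.04362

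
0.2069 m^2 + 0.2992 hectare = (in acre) 0.7394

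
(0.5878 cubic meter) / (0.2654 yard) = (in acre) 0.0005985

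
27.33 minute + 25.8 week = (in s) 1.561e+07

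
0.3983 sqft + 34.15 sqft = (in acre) 0.0007931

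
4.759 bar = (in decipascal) 4.759e+06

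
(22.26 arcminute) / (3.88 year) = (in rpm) 5.053e-10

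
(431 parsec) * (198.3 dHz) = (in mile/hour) 5.899e+20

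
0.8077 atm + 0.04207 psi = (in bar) 0.8213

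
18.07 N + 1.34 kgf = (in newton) 31.21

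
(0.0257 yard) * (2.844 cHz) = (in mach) 1.963e-06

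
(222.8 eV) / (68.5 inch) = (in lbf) 4.612e-18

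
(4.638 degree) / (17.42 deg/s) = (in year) 8.443e-09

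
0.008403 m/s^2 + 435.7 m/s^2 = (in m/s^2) 435.7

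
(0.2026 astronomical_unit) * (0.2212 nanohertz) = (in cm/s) 670.4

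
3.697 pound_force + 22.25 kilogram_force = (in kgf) 23.93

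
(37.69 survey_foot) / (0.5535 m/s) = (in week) 3.432e-05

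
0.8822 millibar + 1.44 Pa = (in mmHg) 0.6725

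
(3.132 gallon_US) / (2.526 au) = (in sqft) 3.377e-13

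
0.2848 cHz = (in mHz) 2.848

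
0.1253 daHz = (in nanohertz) 1.253e+09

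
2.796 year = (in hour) 2.449e+04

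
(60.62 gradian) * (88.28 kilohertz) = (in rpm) 8.027e+05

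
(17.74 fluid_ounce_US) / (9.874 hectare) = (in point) 1.506e-05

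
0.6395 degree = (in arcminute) 38.37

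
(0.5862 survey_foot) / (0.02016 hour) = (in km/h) 0.008863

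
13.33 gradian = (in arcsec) 4.319e+04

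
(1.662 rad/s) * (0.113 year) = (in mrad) 5.923e+09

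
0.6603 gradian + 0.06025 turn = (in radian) 0.3889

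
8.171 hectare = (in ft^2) 8.795e+05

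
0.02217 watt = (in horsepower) 2.973e-05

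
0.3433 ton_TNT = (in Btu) 1.361e+06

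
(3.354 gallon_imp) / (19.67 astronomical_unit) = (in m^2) 5.182e-15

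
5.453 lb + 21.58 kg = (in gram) 2.405e+04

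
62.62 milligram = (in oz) 0.002209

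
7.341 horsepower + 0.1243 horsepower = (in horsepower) 7.465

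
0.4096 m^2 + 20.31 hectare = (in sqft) 2.186e+06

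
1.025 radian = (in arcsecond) 2.114e+05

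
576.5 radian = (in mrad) 5.765e+05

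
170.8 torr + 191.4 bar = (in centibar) 1.916e+04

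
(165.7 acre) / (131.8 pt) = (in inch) 5.678e+08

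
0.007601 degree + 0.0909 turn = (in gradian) 36.37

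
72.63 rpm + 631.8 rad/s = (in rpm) 6106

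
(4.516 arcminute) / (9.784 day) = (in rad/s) 1.554e-09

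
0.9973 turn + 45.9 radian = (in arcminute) 1.793e+05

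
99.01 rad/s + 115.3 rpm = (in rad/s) 111.1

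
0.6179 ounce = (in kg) 0.01752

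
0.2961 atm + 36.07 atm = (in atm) 36.37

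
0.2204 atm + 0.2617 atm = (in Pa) 4.885e+04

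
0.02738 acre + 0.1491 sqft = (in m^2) 110.8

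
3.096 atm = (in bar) 3.137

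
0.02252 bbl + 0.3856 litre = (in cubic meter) 0.003966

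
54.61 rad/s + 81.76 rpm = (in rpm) 603.2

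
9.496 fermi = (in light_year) 1.004e-30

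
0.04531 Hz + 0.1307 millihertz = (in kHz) 4.544e-05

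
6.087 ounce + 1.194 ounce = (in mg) 2.064e+05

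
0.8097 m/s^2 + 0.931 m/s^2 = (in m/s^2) 1.741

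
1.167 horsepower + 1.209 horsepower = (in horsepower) 2.376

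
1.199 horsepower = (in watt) 894.1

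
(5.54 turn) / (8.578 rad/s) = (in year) 1.287e-07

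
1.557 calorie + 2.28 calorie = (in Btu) 0.01522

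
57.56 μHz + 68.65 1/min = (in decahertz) 0.1144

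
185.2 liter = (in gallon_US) 48.92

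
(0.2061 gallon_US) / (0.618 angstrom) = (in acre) 3119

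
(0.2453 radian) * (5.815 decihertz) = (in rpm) 1.362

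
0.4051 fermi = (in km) 4.051e-19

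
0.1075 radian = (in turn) 0.01711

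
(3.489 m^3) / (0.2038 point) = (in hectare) 4.853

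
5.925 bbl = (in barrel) 5.925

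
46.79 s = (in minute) 0.7798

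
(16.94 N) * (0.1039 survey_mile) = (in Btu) 2.685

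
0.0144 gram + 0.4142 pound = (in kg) 0.1879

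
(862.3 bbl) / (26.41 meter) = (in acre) 0.001283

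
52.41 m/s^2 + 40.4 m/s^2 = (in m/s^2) 92.81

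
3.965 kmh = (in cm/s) 110.1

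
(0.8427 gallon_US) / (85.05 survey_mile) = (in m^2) 2.331e-08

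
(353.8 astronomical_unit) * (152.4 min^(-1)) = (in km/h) 4.84e+14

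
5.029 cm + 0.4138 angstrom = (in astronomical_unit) 3.362e-13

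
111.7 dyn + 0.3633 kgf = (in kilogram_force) 0.3634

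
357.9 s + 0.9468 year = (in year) 0.9468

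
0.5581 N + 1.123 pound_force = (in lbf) 1.248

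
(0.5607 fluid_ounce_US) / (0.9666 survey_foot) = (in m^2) 5.628e-05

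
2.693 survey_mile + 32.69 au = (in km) 4.89e+09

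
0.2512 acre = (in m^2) 1017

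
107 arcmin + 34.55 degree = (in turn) 0.1009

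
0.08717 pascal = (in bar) 8.717e-07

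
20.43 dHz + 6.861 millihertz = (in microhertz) 2.05e+06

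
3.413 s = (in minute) 0.05688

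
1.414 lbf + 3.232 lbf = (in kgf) 2.107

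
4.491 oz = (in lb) 0.2807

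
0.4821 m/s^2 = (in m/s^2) 0.4821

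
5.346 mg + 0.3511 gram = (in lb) 0.0007858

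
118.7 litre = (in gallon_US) 31.36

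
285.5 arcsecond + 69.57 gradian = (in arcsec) 2.257e+05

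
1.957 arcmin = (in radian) 0.0005693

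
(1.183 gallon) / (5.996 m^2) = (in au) 4.992e-15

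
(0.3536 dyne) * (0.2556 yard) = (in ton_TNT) 1.975e-16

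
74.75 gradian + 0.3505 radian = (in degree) 87.36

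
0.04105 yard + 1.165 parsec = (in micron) 3.595e+22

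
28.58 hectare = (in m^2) 2.858e+05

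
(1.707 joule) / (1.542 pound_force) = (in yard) 0.2722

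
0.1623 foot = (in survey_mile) 3.074e-05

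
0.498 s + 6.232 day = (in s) 5.384e+05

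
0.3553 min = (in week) 3.525e-05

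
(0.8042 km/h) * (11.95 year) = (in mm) 8.419e+10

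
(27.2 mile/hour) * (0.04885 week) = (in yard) 3.929e+05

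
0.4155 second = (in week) 6.87e-07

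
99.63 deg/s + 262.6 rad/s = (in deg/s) 1.515e+04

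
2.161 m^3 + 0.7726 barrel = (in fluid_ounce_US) 7.723e+04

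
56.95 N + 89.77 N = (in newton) 146.7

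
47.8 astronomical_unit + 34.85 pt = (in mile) 4.443e+09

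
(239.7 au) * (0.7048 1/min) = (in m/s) 4.212e+11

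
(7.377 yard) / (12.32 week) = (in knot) 1.76e-06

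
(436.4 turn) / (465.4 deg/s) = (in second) 337.6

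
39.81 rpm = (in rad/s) 4.169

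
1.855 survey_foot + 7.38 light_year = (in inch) 2.749e+18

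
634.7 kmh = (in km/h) 634.7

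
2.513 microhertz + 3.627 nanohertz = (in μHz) 2.517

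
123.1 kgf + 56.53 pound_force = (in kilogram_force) 148.7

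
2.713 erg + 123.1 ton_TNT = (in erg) 5.151e+18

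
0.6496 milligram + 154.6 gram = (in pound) 0.3408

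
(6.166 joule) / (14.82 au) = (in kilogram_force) 2.836e-13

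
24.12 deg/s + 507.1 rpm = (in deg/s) 3067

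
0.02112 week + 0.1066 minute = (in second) 1.278e+04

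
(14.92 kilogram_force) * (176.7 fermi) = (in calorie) 6.179e-12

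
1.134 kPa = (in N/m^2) 1134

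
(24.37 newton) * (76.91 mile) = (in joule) 3.016e+06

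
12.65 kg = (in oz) 446.2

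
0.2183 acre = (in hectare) 0.08834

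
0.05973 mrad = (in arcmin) 0.2053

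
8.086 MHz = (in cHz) 8.086e+08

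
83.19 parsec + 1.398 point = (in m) 2.567e+18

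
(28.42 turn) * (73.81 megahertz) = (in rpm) 1.259e+11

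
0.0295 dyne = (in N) 2.95e-07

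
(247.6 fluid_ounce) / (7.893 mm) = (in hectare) 9.277e-05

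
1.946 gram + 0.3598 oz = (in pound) 0.02678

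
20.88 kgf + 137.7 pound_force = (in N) 817.3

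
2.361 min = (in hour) 0.03935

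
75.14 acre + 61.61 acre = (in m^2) 5.534e+05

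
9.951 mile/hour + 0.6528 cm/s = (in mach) 0.01308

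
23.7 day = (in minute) 3.413e+04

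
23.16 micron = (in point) 0.06565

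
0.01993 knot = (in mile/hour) 0.02294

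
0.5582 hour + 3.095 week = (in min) 3.123e+04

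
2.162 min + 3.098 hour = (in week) 0.01865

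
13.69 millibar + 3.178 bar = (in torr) 2394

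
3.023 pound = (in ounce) 48.37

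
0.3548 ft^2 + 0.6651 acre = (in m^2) 2692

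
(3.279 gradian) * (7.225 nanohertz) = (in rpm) 3.554e-09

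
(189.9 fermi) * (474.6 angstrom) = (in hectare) 9.013e-25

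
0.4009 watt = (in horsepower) 0.0005376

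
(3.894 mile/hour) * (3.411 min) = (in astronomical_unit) 2.381e-09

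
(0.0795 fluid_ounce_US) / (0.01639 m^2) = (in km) 1.434e-07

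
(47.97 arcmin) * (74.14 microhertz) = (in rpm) 9.879e-06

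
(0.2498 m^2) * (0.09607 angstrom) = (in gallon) 6.34e-10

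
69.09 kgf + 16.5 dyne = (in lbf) 152.3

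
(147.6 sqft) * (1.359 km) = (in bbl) 1.172e+05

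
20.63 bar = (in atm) 20.36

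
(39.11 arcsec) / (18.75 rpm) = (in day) 1.118e-09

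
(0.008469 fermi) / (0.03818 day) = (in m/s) 2.567e-21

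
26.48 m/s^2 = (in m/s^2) 26.48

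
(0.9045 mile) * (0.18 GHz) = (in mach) 7.695e+08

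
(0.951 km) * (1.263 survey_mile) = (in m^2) 1.933e+06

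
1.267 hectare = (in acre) 3.131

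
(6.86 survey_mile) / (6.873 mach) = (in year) 1.496e-07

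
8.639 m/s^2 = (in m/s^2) 8.639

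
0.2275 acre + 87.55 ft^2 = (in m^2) 928.8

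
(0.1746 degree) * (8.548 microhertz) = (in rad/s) 2.605e-08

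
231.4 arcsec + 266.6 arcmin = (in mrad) 78.67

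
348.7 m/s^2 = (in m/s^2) 348.7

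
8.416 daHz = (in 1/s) 84.16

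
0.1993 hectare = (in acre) 0.4925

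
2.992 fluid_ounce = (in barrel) 0.0005565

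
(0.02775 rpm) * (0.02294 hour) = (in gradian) 15.28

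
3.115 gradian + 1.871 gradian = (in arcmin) 269.2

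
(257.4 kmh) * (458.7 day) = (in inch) 1.116e+11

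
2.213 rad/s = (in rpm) 21.13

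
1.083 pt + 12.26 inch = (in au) 2.084e-12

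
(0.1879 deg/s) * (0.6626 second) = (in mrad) 2.173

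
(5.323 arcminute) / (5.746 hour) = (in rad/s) 7.485e-08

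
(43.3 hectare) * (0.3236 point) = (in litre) 4.943e+04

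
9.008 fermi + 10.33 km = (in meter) 1.033e+04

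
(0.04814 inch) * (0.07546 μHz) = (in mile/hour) 2.064e-10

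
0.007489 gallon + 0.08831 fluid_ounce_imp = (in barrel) 0.0001941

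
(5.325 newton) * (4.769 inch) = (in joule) 0.645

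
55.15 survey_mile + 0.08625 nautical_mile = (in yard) 9.724e+04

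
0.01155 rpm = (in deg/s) 0.0693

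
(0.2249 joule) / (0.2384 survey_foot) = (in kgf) 0.3156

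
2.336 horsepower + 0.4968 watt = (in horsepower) 2.337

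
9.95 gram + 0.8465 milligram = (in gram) 9.951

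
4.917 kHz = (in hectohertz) 49.17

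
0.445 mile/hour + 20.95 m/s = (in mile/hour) 47.31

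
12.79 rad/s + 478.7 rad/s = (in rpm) 4693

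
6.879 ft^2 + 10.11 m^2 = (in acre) 0.002656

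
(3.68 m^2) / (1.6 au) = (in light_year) 1.625e-27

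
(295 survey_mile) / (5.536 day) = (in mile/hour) 2.22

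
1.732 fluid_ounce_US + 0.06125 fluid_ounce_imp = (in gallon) 0.01399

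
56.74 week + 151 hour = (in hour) 9683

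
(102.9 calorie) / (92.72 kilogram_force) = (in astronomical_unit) 3.165e-12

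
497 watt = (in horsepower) 0.6665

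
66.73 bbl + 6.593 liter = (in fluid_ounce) 3.59e+05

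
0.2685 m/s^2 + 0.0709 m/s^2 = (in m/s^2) 0.3394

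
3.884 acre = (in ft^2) 1.692e+05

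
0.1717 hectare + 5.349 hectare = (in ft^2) 5.942e+05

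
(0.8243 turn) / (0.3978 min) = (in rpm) 2.072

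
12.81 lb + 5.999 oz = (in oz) 211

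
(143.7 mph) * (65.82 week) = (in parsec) 8.287e-08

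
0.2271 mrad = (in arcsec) 46.84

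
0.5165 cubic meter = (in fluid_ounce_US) 1.746e+04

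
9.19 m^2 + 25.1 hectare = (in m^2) 2.51e+05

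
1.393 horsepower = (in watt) 1039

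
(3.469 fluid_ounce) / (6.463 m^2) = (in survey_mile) 9.863e-09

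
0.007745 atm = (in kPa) 0.7848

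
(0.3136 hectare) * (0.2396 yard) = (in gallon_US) 1.815e+05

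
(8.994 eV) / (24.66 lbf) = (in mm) 1.314e-17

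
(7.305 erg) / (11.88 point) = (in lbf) 3.918e-05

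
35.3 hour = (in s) 1.271e+05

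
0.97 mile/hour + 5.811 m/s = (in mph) 13.97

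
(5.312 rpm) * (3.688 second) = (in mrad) 2052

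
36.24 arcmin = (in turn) 0.001678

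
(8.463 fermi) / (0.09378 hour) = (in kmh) 9.024e-17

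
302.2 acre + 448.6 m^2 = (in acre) 302.3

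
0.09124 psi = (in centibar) 0.6291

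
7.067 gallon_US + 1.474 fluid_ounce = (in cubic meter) 0.0268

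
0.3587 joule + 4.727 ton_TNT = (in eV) 1.234e+29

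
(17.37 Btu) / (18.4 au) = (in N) 6.658e-09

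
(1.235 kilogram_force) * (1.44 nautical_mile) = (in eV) 2.016e+23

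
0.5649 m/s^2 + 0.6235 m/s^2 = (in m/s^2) 1.188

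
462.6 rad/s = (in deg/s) 2.651e+04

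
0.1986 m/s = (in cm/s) 19.86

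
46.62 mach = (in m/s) 1.587e+04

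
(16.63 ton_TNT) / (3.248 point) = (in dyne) 6.072e+18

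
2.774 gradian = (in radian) 0.04357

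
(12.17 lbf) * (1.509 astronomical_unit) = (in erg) 1.222e+20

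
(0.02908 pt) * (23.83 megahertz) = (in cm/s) 2.445e+04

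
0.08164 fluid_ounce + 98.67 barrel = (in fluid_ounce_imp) 5.521e+05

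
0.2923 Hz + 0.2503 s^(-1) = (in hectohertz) 0.005426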